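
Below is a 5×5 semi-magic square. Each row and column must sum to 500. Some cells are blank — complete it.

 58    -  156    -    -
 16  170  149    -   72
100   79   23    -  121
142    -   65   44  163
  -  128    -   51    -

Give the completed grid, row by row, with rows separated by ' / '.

58 37 156 135 114 / 16 170 149 93 72 / 100 79 23 177 121 / 142 86 65 44 163 / 184 128 107 51 30

Row 2 must total 500; the given cells sum to 407, so (2,4) = 93.
Row 3 needs 500; the known cells sum to 323, so (3,4) = 177.
The remaining cell in row 4 is (4,2) = 500 − 414 = 86.
Column 1: 58 + 16 + 100 + 142 + ? = 500, so (5,1) = 184.
Column 2 needs 500; the known cells sum to 463, so (1,2) = 37.
Column 3 needs 500; the known cells sum to 393, so (5,3) = 107.
Column 4: 93 + 177 + 44 + 51 + ? = 500, so (1,4) = 135.
Row 1 must total 500; the given cells sum to 386, so (1,5) = 114.
From row 5, 500 − (184 + 128 + 107 + 51) gives (5,5) = 30.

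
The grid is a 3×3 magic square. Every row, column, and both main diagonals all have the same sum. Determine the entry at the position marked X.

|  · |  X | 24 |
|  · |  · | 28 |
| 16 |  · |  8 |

Column 3 is complete and sums to 60; that is the magic constant.
Row 3 must total 60; the given cells sum to 24, so (3,2) = 36.
Anti-diagonal must total 60; the given cells sum to 40, so (2,2) = 20.
From row 2, 60 − (20 + 28) gives (2,1) = 12.
Column 1: 12 + 16 + ? = 60, so (1,1) = 32.
Using column 2: 20 + 36 + ? → (1,2) = 60 − 56 = 4.

4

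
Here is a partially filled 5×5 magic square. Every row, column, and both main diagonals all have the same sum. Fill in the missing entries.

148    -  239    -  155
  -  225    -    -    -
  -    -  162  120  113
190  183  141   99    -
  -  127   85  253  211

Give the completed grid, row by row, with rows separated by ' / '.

Main diagonal is already complete: 148 + 225 + 162 + 99 + 211 = 845, so that is the magic constant.
Row 4 needs 845; the known cells sum to 613, so (4,5) = 232.
Row 5: 127 + 85 + 253 + 211 + ? = 845, so (5,1) = 169.
From column 3, 845 − (239 + 162 + 141 + 85) gives (2,3) = 218.
Using column 5: 155 + 113 + 232 + 211 + ? → (2,5) = 845 − 711 = 134.
Using anti-diagonal: 155 + 162 + 183 + 169 + ? → (2,4) = 845 − 669 = 176.
From row 2, 845 − (225 + 218 + 176 + 134) gives (2,1) = 92.
The remaining cell in column 1 is (3,1) = 845 − 599 = 246.
Column 4 must total 845; the given cells sum to 648, so (1,4) = 197.
From row 1, 845 − (148 + 239 + 197 + 155) gives (1,2) = 106.
The remaining cell in row 3 is (3,2) = 845 − 641 = 204.

148 106 239 197 155 / 92 225 218 176 134 / 246 204 162 120 113 / 190 183 141 99 232 / 169 127 85 253 211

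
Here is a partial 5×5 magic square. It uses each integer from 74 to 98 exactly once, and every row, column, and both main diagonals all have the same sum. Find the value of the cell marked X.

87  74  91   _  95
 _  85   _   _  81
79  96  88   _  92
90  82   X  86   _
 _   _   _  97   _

94

The entries are 74 through 98, which sum to 2150, so each line sums to 2150/5 = 430.
Using row 1: 87 + 74 + 91 + 95 + ? → (1,4) = 430 − 347 = 83.
Row 3 must total 430; the given cells sum to 355, so (3,4) = 75.
Column 2 must total 430; the given cells sum to 337, so (5,2) = 93.
Column 4 must total 430; the given cells sum to 341, so (2,4) = 89.
The remaining cell in main diagonal is (5,5) = 430 − 346 = 84.
Anti-diagonal must total 430; the given cells sum to 354, so (5,1) = 76.
From row 5, 430 − (76 + 93 + 97 + 84) gives (5,3) = 80.
Column 1: 87 + 79 + 90 + 76 + ? = 430, so (2,1) = 98.
Column 5 needs 430; the known cells sum to 352, so (4,5) = 78.
Row 2 must total 430; the given cells sum to 353, so (2,3) = 77.
The remaining cell in row 4 is (4,3) = 430 − 336 = 94.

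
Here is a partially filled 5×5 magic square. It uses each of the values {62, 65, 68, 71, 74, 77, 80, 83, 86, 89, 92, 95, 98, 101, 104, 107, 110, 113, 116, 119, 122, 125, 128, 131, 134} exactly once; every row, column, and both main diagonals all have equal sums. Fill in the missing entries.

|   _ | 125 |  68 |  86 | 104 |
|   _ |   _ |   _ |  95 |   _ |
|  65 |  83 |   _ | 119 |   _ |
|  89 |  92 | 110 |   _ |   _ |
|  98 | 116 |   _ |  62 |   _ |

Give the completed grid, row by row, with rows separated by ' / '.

107 125 68 86 104 / 131 74 77 95 113 / 65 83 101 119 122 / 89 92 110 128 71 / 98 116 134 62 80

The 25 entries sum to 2450, so each line sums to 2450/5 = 490.
Row 1 must total 490; the given cells sum to 383, so (1,1) = 107.
Column 1 must total 490; the given cells sum to 359, so (2,1) = 131.
Column 2 must total 490; the given cells sum to 416, so (2,2) = 74.
Column 4 must total 490; the given cells sum to 362, so (4,4) = 128.
The remaining cell in anti-diagonal is (3,3) = 490 − 389 = 101.
Row 3: 65 + 83 + 101 + 119 + ? = 490, so (3,5) = 122.
Using row 4: 89 + 92 + 110 + 128 + ? → (4,5) = 490 − 419 = 71.
The remaining cell in main diagonal is (5,5) = 490 − 410 = 80.
Using row 5: 98 + 116 + 62 + 80 + ? → (5,3) = 490 − 356 = 134.
From column 3, 490 − (68 + 101 + 110 + 134) gives (2,3) = 77.
Using column 5: 104 + 122 + 71 + 80 + ? → (2,5) = 490 − 377 = 113.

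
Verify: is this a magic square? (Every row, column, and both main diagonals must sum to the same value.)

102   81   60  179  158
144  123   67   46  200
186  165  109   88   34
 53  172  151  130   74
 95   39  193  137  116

No — row 4 sums to 580 but row 3 sums to 582.

Row 1: 102 + 81 + 60 + 179 + 158 = 580.
Row 2: 144 + 123 + 67 + 46 + 200 = 580.
Row 3: 186 + 165 + 109 + 88 + 34 = 582.
Row 4: 53 + 172 + 151 + 130 + 74 = 580.
Row 5: 95 + 39 + 193 + 137 + 116 = 580.
Column 1: 102 + 144 + 186 + 53 + 95 = 580.
Column 2: 81 + 123 + 165 + 172 + 39 = 580.
Column 3: 60 + 67 + 109 + 151 + 193 = 580.
Column 4: 179 + 46 + 88 + 130 + 137 = 580.
Column 5: 158 + 200 + 34 + 74 + 116 = 582.
Main diagonal: 102 + 123 + 109 + 130 + 116 = 580.
Anti-diagonal: 158 + 46 + 109 + 172 + 95 = 580.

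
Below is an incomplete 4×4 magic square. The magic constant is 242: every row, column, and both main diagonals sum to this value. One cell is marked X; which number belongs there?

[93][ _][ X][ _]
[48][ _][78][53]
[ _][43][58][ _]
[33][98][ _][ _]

Row 2: 48 + 78 + 53 + ? = 242, so (2,2) = 63.
The remaining cell in column 1 is (3,1) = 242 − 174 = 68.
The remaining cell in column 2 is (1,2) = 242 − 204 = 38.
Using main diagonal: 93 + 63 + 58 + ? → (4,4) = 242 − 214 = 28.
Using anti-diagonal: 78 + 43 + 33 + ? → (1,4) = 242 − 154 = 88.
Using row 1: 93 + 38 + 88 + ? → (1,3) = 242 − 219 = 23.

23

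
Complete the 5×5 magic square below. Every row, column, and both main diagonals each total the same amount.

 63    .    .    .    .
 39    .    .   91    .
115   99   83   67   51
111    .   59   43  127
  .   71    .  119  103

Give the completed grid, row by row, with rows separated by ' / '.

Row 3 is already complete: 115 + 99 + 83 + 67 + 51 = 415, so that is the magic constant.
The remaining cell in row 4 is (4,2) = 415 − 340 = 75.
Column 1: 63 + 39 + 115 + 111 + ? = 415, so (5,1) = 87.
Column 4 must total 415; the given cells sum to 320, so (1,4) = 95.
Main diagonal needs 415; the known cells sum to 292, so (2,2) = 123.
Using anti-diagonal: 91 + 83 + 75 + 87 + ? → (1,5) = 415 − 336 = 79.
Using row 5: 87 + 71 + 119 + 103 + ? → (5,3) = 415 − 380 = 35.
The remaining cell in column 2 is (1,2) = 415 − 368 = 47.
From column 5, 415 − (79 + 51 + 127 + 103) gives (2,5) = 55.
Using row 1: 63 + 47 + 95 + 79 + ? → (1,3) = 415 − 284 = 131.
From row 2, 415 − (39 + 123 + 91 + 55) gives (2,3) = 107.

63 47 131 95 79 / 39 123 107 91 55 / 115 99 83 67 51 / 111 75 59 43 127 / 87 71 35 119 103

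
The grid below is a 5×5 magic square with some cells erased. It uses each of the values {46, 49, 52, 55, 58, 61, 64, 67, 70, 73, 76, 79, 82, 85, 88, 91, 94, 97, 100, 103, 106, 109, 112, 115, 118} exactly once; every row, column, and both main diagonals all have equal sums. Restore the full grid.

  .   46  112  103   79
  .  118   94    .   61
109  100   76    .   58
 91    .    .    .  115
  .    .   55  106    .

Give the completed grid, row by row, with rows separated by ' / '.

The 25 entries sum to 2050, so each line sums to 2050/5 = 410.
Using row 1: 46 + 112 + 103 + 79 + ? → (1,1) = 410 − 340 = 70.
From row 3, 410 − (109 + 100 + 76 + 58) gives (3,4) = 67.
Column 3 must total 410; the given cells sum to 337, so (4,3) = 73.
Column 5 needs 410; the known cells sum to 313, so (5,5) = 97.
Using main diagonal: 70 + 118 + 76 + 97 + ? → (4,4) = 410 − 361 = 49.
Using row 4: 91 + 73 + 49 + 115 + ? → (4,2) = 410 − 328 = 82.
Using column 2: 46 + 118 + 100 + 82 + ? → (5,2) = 410 − 346 = 64.
Column 4 needs 410; the known cells sum to 325, so (2,4) = 85.
Anti-diagonal: 79 + 85 + 76 + 82 + ? = 410, so (5,1) = 88.
From row 2, 410 − (118 + 94 + 85 + 61) gives (2,1) = 52.

70 46 112 103 79 / 52 118 94 85 61 / 109 100 76 67 58 / 91 82 73 49 115 / 88 64 55 106 97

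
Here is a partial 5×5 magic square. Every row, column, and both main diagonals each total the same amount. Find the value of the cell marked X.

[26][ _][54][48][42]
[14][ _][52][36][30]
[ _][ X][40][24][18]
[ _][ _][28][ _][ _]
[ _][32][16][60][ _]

46

Column 3 is complete and sums to 190; that is the magic constant.
Using row 1: 26 + 54 + 48 + 42 + ? → (1,2) = 190 − 170 = 20.
From row 2, 190 − (14 + 52 + 36 + 30) gives (2,2) = 58.
From column 4, 190 − (48 + 36 + 24 + 60) gives (4,4) = 22.
Main diagonal must total 190; the given cells sum to 146, so (5,5) = 44.
Row 5: 32 + 16 + 60 + 44 + ? = 190, so (5,1) = 38.
Column 5 needs 190; the known cells sum to 134, so (4,5) = 56.
Anti-diagonal: 42 + 36 + 40 + 38 + ? = 190, so (4,2) = 34.
From row 4, 190 − (34 + 28 + 22 + 56) gives (4,1) = 50.
Column 1 must total 190; the given cells sum to 128, so (3,1) = 62.
Column 2 must total 190; the given cells sum to 144, so (3,2) = 46.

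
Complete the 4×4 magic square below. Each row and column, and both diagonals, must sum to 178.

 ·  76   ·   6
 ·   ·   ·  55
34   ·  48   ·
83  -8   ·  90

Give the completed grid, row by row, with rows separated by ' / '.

-1 76 97 6 / 62 41 20 55 / 34 69 48 27 / 83 -8 13 90

From row 4, 178 − (83 + (-8) + 90) gives (4,3) = 13.
The remaining cell in column 4 is (3,4) = 178 − 151 = 27.
Using row 3: 34 + 48 + 27 + ? → (3,2) = 178 − 109 = 69.
The remaining cell in column 2 is (2,2) = 178 − 137 = 41.
Main diagonal: 41 + 48 + 90 + ? = 178, so (1,1) = -1.
The remaining cell in anti-diagonal is (2,3) = 178 − 158 = 20.
Using row 1: -1 + 76 + 6 + ? → (1,3) = 178 − 81 = 97.
Row 2: 41 + 20 + 55 + ? = 178, so (2,1) = 62.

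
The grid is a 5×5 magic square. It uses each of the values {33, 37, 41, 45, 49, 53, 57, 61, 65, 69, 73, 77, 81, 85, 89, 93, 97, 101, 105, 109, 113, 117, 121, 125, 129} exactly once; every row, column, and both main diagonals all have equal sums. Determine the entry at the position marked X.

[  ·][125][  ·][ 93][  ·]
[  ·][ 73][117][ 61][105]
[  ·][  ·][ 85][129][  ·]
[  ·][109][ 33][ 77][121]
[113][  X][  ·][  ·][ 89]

57

The 25 entries sum to 2025, so each line sums to 2025/5 = 405.
Row 2 needs 405; the known cells sum to 356, so (2,1) = 49.
The remaining cell in row 4 is (4,1) = 405 − 340 = 65.
From column 4, 405 − (93 + 61 + 129 + 77) gives (5,4) = 45.
Using main diagonal: 73 + 85 + 77 + 89 + ? → (1,1) = 405 − 324 = 81.
Using anti-diagonal: 61 + 85 + 109 + 113 + ? → (1,5) = 405 − 368 = 37.
The remaining cell in row 1 is (1,3) = 405 − 336 = 69.
From column 1, 405 − (81 + 49 + 65 + 113) gives (3,1) = 97.
From column 3, 405 − (69 + 117 + 85 + 33) gives (5,3) = 101.
Column 5 must total 405; the given cells sum to 352, so (3,5) = 53.
Row 3 needs 405; the known cells sum to 364, so (3,2) = 41.
Row 5: 113 + 101 + 45 + 89 + ? = 405, so (5,2) = 57.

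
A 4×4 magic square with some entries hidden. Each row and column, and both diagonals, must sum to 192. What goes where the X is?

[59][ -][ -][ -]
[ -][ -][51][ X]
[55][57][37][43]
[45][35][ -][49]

61

From row 4, 192 − (45 + 35 + 49) gives (4,3) = 63.
From column 1, 192 − (59 + 55 + 45) gives (2,1) = 33.
Column 3 needs 192; the known cells sum to 151, so (1,3) = 41.
The remaining cell in main diagonal is (2,2) = 192 − 145 = 47.
The remaining cell in anti-diagonal is (1,4) = 192 − 153 = 39.
Using row 1: 59 + 41 + 39 + ? → (1,2) = 192 − 139 = 53.
Row 2 must total 192; the given cells sum to 131, so (2,4) = 61.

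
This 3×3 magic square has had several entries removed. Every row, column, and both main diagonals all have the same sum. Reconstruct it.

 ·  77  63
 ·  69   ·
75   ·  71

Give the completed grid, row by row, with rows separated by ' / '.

67 77 63 / 65 69 73 / 75 61 71

Anti-diagonal is already complete: 63 + 69 + 75 = 207, so that is the magic constant.
Row 1: 77 + 63 + ? = 207, so (1,1) = 67.
Row 3: 75 + 71 + ? = 207, so (3,2) = 61.
From column 1, 207 − (67 + 75) gives (2,1) = 65.
The remaining cell in column 3 is (2,3) = 207 − 134 = 73.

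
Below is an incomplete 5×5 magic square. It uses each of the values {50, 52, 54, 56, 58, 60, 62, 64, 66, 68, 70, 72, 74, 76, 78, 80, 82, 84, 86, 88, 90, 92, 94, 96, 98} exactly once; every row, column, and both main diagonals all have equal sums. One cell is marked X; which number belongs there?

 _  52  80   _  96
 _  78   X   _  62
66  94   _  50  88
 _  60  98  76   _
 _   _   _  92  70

The 25 entries sum to 1850, so each line sums to 1850/5 = 370.
Row 3 must total 370; the given cells sum to 298, so (3,3) = 72.
Column 2 must total 370; the given cells sum to 284, so (5,2) = 86.
From column 5, 370 − (96 + 62 + 88 + 70) gives (4,5) = 54.
From main diagonal, 370 − (78 + 72 + 76 + 70) gives (1,1) = 74.
Using row 1: 74 + 52 + 80 + 96 + ? → (1,4) = 370 − 302 = 68.
Row 4 must total 370; the given cells sum to 288, so (4,1) = 82.
Using column 4: 68 + 50 + 76 + 92 + ? → (2,4) = 370 − 286 = 84.
Anti-diagonal: 96 + 84 + 72 + 60 + ? = 370, so (5,1) = 58.
The remaining cell in row 5 is (5,3) = 370 − 306 = 64.
Column 1 needs 370; the known cells sum to 280, so (2,1) = 90.
Column 3 needs 370; the known cells sum to 314, so (2,3) = 56.

56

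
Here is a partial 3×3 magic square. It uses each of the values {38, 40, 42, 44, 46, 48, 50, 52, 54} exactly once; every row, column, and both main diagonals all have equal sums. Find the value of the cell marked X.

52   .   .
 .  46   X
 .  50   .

The 9 entries sum to 414, so each line sums to 414/3 = 138.
Column 2 needs 138; the known cells sum to 96, so (1,2) = 42.
Main diagonal: 52 + 46 + ? = 138, so (3,3) = 40.
Row 1: 52 + 42 + ? = 138, so (1,3) = 44.
Using row 3: 50 + 40 + ? → (3,1) = 138 − 90 = 48.
Column 1 must total 138; the given cells sum to 100, so (2,1) = 38.
Column 3 needs 138; the known cells sum to 84, so (2,3) = 54.

54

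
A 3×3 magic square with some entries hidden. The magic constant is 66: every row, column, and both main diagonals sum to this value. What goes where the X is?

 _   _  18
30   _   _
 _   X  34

6

Column 3 must total 66; the given cells sum to 52, so (2,3) = 14.
Row 2 must total 66; the given cells sum to 44, so (2,2) = 22.
From main diagonal, 66 − (22 + 34) gives (1,1) = 10.
Anti-diagonal must total 66; the given cells sum to 40, so (3,1) = 26.
Using row 1: 10 + 18 + ? → (1,2) = 66 − 28 = 38.
Row 3: 26 + 34 + ? = 66, so (3,2) = 6.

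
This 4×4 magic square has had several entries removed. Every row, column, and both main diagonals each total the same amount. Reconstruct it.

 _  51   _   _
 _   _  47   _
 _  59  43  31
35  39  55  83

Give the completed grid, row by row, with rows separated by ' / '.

Row 4 is already complete: 35 + 39 + 55 + 83 = 212, so that is the magic constant.
Using row 3: 59 + 43 + 31 + ? → (3,1) = 212 − 133 = 79.
From column 2, 212 − (51 + 59 + 39) gives (2,2) = 63.
Column 3 needs 212; the known cells sum to 145, so (1,3) = 67.
From main diagonal, 212 − (63 + 43 + 83) gives (1,1) = 23.
The remaining cell in anti-diagonal is (1,4) = 212 − 141 = 71.
The remaining cell in column 1 is (2,1) = 212 − 137 = 75.
Column 4: 71 + 31 + 83 + ? = 212, so (2,4) = 27.

23 51 67 71 / 75 63 47 27 / 79 59 43 31 / 35 39 55 83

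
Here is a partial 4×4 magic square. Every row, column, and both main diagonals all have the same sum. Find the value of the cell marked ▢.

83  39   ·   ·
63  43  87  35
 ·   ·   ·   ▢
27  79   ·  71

Row 2 is complete and sums to 228; that is the magic constant.
Row 4 needs 228; the known cells sum to 177, so (4,3) = 51.
Using column 1: 83 + 63 + 27 + ? → (3,1) = 228 − 173 = 55.
The remaining cell in column 2 is (3,2) = 228 − 161 = 67.
Using main diagonal: 83 + 43 + 71 + ? → (3,3) = 228 − 197 = 31.
Using anti-diagonal: 87 + 67 + 27 + ? → (1,4) = 228 − 181 = 47.
The remaining cell in row 1 is (1,3) = 228 − 169 = 59.
Using row 3: 55 + 67 + 31 + ? → (3,4) = 228 − 153 = 75.

75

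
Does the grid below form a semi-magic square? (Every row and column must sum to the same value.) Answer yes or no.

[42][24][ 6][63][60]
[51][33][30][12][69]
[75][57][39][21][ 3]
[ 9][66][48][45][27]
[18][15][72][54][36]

Row 1: 42 + 24 + 6 + 63 + 60 = 195.
Row 2: 51 + 33 + 30 + 12 + 69 = 195.
Row 3: 75 + 57 + 39 + 21 + 3 = 195.
Row 4: 9 + 66 + 48 + 45 + 27 = 195.
Row 5: 18 + 15 + 72 + 54 + 36 = 195.
Column 1: 42 + 51 + 75 + 9 + 18 = 195.
Column 2: 24 + 33 + 57 + 66 + 15 = 195.
Column 3: 6 + 30 + 39 + 48 + 72 = 195.
Column 4: 63 + 12 + 21 + 45 + 54 = 195.
Column 5: 60 + 69 + 3 + 27 + 36 = 195.
All lines sum to 195.

Yes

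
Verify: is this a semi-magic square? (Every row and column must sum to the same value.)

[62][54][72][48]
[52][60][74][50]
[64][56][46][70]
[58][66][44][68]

Yes

Row 1: 62 + 54 + 72 + 48 = 236.
Row 2: 52 + 60 + 74 + 50 = 236.
Row 3: 64 + 56 + 46 + 70 = 236.
Row 4: 58 + 66 + 44 + 68 = 236.
Column 1: 62 + 52 + 64 + 58 = 236.
Column 2: 54 + 60 + 56 + 66 = 236.
Column 3: 72 + 74 + 46 + 44 = 236.
Column 4: 48 + 50 + 70 + 68 = 236.
All lines sum to 236.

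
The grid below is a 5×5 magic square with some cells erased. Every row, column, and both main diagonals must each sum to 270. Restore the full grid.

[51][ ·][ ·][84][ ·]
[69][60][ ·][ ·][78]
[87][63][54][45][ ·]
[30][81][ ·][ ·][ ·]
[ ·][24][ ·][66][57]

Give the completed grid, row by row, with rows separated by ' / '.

51 42 18 84 75 / 69 60 36 27 78 / 87 63 54 45 21 / 30 81 72 48 39 / 33 24 90 66 57

Row 3: 87 + 63 + 54 + 45 + ? = 270, so (3,5) = 21.
From column 1, 270 − (51 + 69 + 87 + 30) gives (5,1) = 33.
Column 2 needs 270; the known cells sum to 228, so (1,2) = 42.
The remaining cell in main diagonal is (4,4) = 270 − 222 = 48.
Row 5: 33 + 24 + 66 + 57 + ? = 270, so (5,3) = 90.
Column 4 must total 270; the given cells sum to 243, so (2,4) = 27.
Using anti-diagonal: 27 + 54 + 81 + 33 + ? → (1,5) = 270 − 195 = 75.
Row 1 must total 270; the given cells sum to 252, so (1,3) = 18.
Using row 2: 69 + 60 + 27 + 78 + ? → (2,3) = 270 − 234 = 36.
Column 3 must total 270; the given cells sum to 198, so (4,3) = 72.
Column 5: 75 + 78 + 21 + 57 + ? = 270, so (4,5) = 39.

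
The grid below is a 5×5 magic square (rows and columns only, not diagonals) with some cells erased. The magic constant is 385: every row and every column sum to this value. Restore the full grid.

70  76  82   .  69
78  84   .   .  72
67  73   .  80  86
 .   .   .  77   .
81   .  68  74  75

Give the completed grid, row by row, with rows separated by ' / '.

70 76 82 88 69 / 78 84 85 66 72 / 67 73 79 80 86 / 89 65 71 77 83 / 81 87 68 74 75

Using row 1: 70 + 76 + 82 + 69 + ? → (1,4) = 385 − 297 = 88.
Using row 3: 67 + 73 + 80 + 86 + ? → (3,3) = 385 − 306 = 79.
The remaining cell in row 5 is (5,2) = 385 − 298 = 87.
Column 1: 70 + 78 + 67 + 81 + ? = 385, so (4,1) = 89.
The remaining cell in column 2 is (4,2) = 385 − 320 = 65.
Column 4: 88 + 80 + 77 + 74 + ? = 385, so (2,4) = 66.
Using column 5: 69 + 72 + 86 + 75 + ? → (4,5) = 385 − 302 = 83.
Row 2: 78 + 84 + 66 + 72 + ? = 385, so (2,3) = 85.
From row 4, 385 − (89 + 65 + 77 + 83) gives (4,3) = 71.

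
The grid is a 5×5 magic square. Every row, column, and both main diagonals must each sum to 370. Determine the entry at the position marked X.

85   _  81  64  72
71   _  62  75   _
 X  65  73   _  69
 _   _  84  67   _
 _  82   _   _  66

Row 1 must total 370; the given cells sum to 302, so (1,2) = 68.
Using column 3: 81 + 62 + 73 + 84 + ? → (5,3) = 370 − 300 = 70.
Main diagonal must total 370; the given cells sum to 291, so (2,2) = 79.
Row 2 needs 370; the known cells sum to 287, so (2,5) = 83.
Column 2 must total 370; the given cells sum to 294, so (4,2) = 76.
From column 5, 370 − (72 + 83 + 69 + 66) gives (4,5) = 80.
Using anti-diagonal: 72 + 75 + 73 + 76 + ? → (5,1) = 370 − 296 = 74.
Using row 4: 76 + 84 + 67 + 80 + ? → (4,1) = 370 − 307 = 63.
Using row 5: 74 + 82 + 70 + 66 + ? → (5,4) = 370 − 292 = 78.
Using column 1: 85 + 71 + 63 + 74 + ? → (3,1) = 370 − 293 = 77.

77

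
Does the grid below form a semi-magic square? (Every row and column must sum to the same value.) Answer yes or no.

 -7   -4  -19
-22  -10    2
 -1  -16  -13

Yes

Row 1: -7 + (-4) + (-19) = -30.
Row 2: -22 + (-10) + 2 = -30.
Row 3: -1 + (-16) + (-13) = -30.
Column 1: -7 + (-22) + (-1) = -30.
Column 2: -4 + (-10) + (-16) = -30.
Column 3: -19 + 2 + (-13) = -30.
All lines sum to -30.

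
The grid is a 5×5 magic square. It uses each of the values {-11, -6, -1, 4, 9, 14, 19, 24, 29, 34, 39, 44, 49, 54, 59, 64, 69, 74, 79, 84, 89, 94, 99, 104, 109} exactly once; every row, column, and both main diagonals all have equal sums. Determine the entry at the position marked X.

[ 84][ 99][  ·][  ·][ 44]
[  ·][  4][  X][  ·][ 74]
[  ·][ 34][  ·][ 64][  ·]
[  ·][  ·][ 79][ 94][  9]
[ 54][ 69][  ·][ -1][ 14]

19

The 25 entries sum to 1225, so each line sums to 1225/5 = 245.
From row 5, 245 − (54 + 69 + (-1) + 14) gives (5,3) = 109.
Column 2 needs 245; the known cells sum to 206, so (4,2) = 39.
The remaining cell in column 5 is (3,5) = 245 − 141 = 104.
Main diagonal: 84 + 4 + 94 + 14 + ? = 245, so (3,3) = 49.
Anti-diagonal: 44 + 49 + 39 + 54 + ? = 245, so (2,4) = 59.
Row 3: 34 + 49 + 64 + 104 + ? = 245, so (3,1) = -6.
Using row 4: 39 + 79 + 94 + 9 + ? → (4,1) = 245 − 221 = 24.
Using column 1: 84 + (-6) + 24 + 54 + ? → (2,1) = 245 − 156 = 89.
From column 4, 245 − (59 + 64 + 94 + (-1)) gives (1,4) = 29.
The remaining cell in row 1 is (1,3) = 245 − 256 = -11.
From row 2, 245 − (89 + 4 + 59 + 74) gives (2,3) = 19.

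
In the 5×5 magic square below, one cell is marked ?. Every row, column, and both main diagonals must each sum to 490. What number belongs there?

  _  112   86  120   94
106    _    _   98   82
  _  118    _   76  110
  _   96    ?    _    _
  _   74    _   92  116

The remaining cell in row 1 is (1,1) = 490 − 412 = 78.
Column 2: 112 + 118 + 96 + 74 + ? = 490, so (2,2) = 90.
Column 4 needs 490; the known cells sum to 386, so (4,4) = 104.
Column 5 needs 490; the known cells sum to 402, so (4,5) = 88.
Main diagonal: 78 + 90 + 104 + 116 + ? = 490, so (3,3) = 102.
Anti-diagonal: 94 + 98 + 102 + 96 + ? = 490, so (5,1) = 100.
Row 2 must total 490; the given cells sum to 376, so (2,3) = 114.
Row 3 needs 490; the known cells sum to 406, so (3,1) = 84.
Using row 5: 100 + 74 + 92 + 116 + ? → (5,3) = 490 − 382 = 108.
Column 1: 78 + 106 + 84 + 100 + ? = 490, so (4,1) = 122.
The remaining cell in column 3 is (4,3) = 490 − 410 = 80.

80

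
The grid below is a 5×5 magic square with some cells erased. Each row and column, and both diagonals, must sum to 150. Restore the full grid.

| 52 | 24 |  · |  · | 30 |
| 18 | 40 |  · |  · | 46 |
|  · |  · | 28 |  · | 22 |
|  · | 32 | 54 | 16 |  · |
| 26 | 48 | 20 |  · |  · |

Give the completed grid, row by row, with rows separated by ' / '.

52 24 36 8 30 / 18 40 12 34 46 / 44 6 28 50 22 / 10 32 54 16 38 / 26 48 20 42 14

From column 2, 150 − (24 + 40 + 32 + 48) gives (3,2) = 6.
Using main diagonal: 52 + 40 + 28 + 16 + ? → (5,5) = 150 − 136 = 14.
Anti-diagonal: 30 + 28 + 32 + 26 + ? = 150, so (2,4) = 34.
Using row 2: 18 + 40 + 34 + 46 + ? → (2,3) = 150 − 138 = 12.
Row 5 must total 150; the given cells sum to 108, so (5,4) = 42.
Column 3: 12 + 28 + 54 + 20 + ? = 150, so (1,3) = 36.
Column 5: 30 + 46 + 22 + 14 + ? = 150, so (4,5) = 38.
Row 1 must total 150; the given cells sum to 142, so (1,4) = 8.
The remaining cell in row 4 is (4,1) = 150 − 140 = 10.
Using column 1: 52 + 18 + 10 + 26 + ? → (3,1) = 150 − 106 = 44.
Column 4 needs 150; the known cells sum to 100, so (3,4) = 50.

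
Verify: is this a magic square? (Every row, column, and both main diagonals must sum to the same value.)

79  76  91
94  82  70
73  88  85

Row 1: 79 + 76 + 91 = 246.
Row 2: 94 + 82 + 70 = 246.
Row 3: 73 + 88 + 85 = 246.
Column 1: 79 + 94 + 73 = 246.
Column 2: 76 + 82 + 88 = 246.
Column 3: 91 + 70 + 85 = 246.
Main diagonal: 79 + 82 + 85 = 246.
Anti-diagonal: 91 + 82 + 73 = 246.
All lines sum to 246.

Yes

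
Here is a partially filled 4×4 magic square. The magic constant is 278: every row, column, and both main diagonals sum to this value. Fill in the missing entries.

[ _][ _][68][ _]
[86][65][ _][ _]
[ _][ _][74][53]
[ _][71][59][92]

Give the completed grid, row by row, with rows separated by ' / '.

47 80 68 83 / 86 65 77 50 / 89 62 74 53 / 56 71 59 92

Row 4: 71 + 59 + 92 + ? = 278, so (4,1) = 56.
Column 3 must total 278; the given cells sum to 201, so (2,3) = 77.
The remaining cell in main diagonal is (1,1) = 278 − 231 = 47.
Row 2: 86 + 65 + 77 + ? = 278, so (2,4) = 50.
From column 1, 278 − (47 + 86 + 56) gives (3,1) = 89.
Column 4 must total 278; the given cells sum to 195, so (1,4) = 83.
Using anti-diagonal: 83 + 77 + 56 + ? → (3,2) = 278 − 216 = 62.
The remaining cell in row 1 is (1,2) = 278 − 198 = 80.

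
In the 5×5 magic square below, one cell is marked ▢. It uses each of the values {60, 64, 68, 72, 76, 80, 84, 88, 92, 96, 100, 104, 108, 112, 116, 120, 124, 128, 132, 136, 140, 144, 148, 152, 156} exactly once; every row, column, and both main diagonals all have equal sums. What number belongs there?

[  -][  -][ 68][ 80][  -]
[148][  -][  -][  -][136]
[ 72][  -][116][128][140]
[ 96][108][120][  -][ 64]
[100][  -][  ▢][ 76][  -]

144

The 25 entries sum to 2700, so each line sums to 2700/5 = 540.
Row 3 must total 540; the given cells sum to 456, so (3,2) = 84.
Using row 4: 96 + 108 + 120 + 64 + ? → (4,4) = 540 − 388 = 152.
Column 1: 148 + 72 + 96 + 100 + ? = 540, so (1,1) = 124.
Using column 4: 80 + 128 + 152 + 76 + ? → (2,4) = 540 − 436 = 104.
The remaining cell in anti-diagonal is (1,5) = 540 − 428 = 112.
Row 1 must total 540; the given cells sum to 384, so (1,2) = 156.
Column 5: 112 + 136 + 140 + 64 + ? = 540, so (5,5) = 88.
Main diagonal: 124 + 116 + 152 + 88 + ? = 540, so (2,2) = 60.
Row 2: 148 + 60 + 104 + 136 + ? = 540, so (2,3) = 92.
Column 2 needs 540; the known cells sum to 408, so (5,2) = 132.
Column 3 must total 540; the given cells sum to 396, so (5,3) = 144.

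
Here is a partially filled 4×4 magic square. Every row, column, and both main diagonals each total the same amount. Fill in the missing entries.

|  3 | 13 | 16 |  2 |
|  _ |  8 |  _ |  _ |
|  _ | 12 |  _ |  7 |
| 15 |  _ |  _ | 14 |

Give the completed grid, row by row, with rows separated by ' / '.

3 13 16 2 / 10 8 5 11 / 6 12 9 7 / 15 1 4 14

Row 1 is already complete: 3 + 13 + 16 + 2 = 34, so that is the magic constant.
Column 2 must total 34; the given cells sum to 33, so (4,2) = 1.
From column 4, 34 − (2 + 7 + 14) gives (2,4) = 11.
The remaining cell in main diagonal is (3,3) = 34 − 25 = 9.
Anti-diagonal must total 34; the given cells sum to 29, so (2,3) = 5.
From row 2, 34 − (8 + 5 + 11) gives (2,1) = 10.
Row 3 needs 34; the known cells sum to 28, so (3,1) = 6.
Row 4: 15 + 1 + 14 + ? = 34, so (4,3) = 4.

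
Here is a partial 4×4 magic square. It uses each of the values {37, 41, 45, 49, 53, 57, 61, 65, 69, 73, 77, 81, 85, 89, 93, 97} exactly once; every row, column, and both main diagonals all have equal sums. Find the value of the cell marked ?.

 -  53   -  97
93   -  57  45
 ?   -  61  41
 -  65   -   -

The 16 entries sum to 1072, so each line sums to 1072/4 = 268.
From row 2, 268 − (93 + 57 + 45) gives (2,2) = 73.
The remaining cell in column 2 is (3,2) = 268 − 191 = 77.
Column 4: 97 + 45 + 41 + ? = 268, so (4,4) = 85.
The remaining cell in main diagonal is (1,1) = 268 − 219 = 49.
From anti-diagonal, 268 − (97 + 57 + 77) gives (4,1) = 37.
Row 1: 49 + 53 + 97 + ? = 268, so (1,3) = 69.
Using row 3: 77 + 61 + 41 + ? → (3,1) = 268 − 179 = 89.

89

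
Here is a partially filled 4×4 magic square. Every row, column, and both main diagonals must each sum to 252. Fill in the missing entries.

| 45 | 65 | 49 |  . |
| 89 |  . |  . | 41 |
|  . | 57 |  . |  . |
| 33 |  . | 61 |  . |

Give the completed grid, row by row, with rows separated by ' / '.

45 65 49 93 / 89 53 69 41 / 85 57 73 37 / 33 77 61 81

The remaining cell in row 1 is (1,4) = 252 − 159 = 93.
Column 1 must total 252; the given cells sum to 167, so (3,1) = 85.
Anti-diagonal must total 252; the given cells sum to 183, so (2,3) = 69.
Row 2 needs 252; the known cells sum to 199, so (2,2) = 53.
Column 2 needs 252; the known cells sum to 175, so (4,2) = 77.
Column 3: 49 + 69 + 61 + ? = 252, so (3,3) = 73.
From main diagonal, 252 − (45 + 53 + 73) gives (4,4) = 81.
Row 3 needs 252; the known cells sum to 215, so (3,4) = 37.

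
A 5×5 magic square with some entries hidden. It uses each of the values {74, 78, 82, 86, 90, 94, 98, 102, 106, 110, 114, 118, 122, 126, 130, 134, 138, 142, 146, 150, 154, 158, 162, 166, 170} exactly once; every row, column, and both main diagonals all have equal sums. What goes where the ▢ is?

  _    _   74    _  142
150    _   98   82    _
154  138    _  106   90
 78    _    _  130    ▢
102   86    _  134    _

The 25 entries sum to 3050, so each line sums to 3050/5 = 610.
Row 3 must total 610; the given cells sum to 488, so (3,3) = 122.
Column 1 must total 610; the given cells sum to 484, so (1,1) = 126.
Using column 4: 82 + 106 + 130 + 134 + ? → (1,4) = 610 − 452 = 158.
From anti-diagonal, 610 − (142 + 82 + 122 + 102) gives (4,2) = 162.
Row 1: 126 + 74 + 158 + 142 + ? = 610, so (1,2) = 110.
From column 2, 610 − (110 + 138 + 162 + 86) gives (2,2) = 114.
Using main diagonal: 126 + 114 + 122 + 130 + ? → (5,5) = 610 − 492 = 118.
Row 2 must total 610; the given cells sum to 444, so (2,5) = 166.
Row 5 needs 610; the known cells sum to 440, so (5,3) = 170.
Column 3 needs 610; the known cells sum to 464, so (4,3) = 146.
From column 5, 610 − (142 + 166 + 90 + 118) gives (4,5) = 94.

94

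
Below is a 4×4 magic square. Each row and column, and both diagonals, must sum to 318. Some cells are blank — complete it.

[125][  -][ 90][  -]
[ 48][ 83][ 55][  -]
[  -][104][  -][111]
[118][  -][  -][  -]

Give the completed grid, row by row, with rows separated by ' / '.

125 62 90 41 / 48 83 55 132 / 27 104 76 111 / 118 69 97 34

Row 2: 48 + 83 + 55 + ? = 318, so (2,4) = 132.
Column 1: 125 + 48 + 118 + ? = 318, so (3,1) = 27.
Using anti-diagonal: 55 + 104 + 118 + ? → (1,4) = 318 − 277 = 41.
Row 1 needs 318; the known cells sum to 256, so (1,2) = 62.
Row 3: 27 + 104 + 111 + ? = 318, so (3,3) = 76.
Column 2 needs 318; the known cells sum to 249, so (4,2) = 69.
The remaining cell in column 3 is (4,3) = 318 − 221 = 97.
Column 4: 41 + 132 + 111 + ? = 318, so (4,4) = 34.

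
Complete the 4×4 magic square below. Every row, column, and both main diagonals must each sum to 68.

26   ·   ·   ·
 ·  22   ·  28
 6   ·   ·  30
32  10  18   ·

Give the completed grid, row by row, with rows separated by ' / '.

26 16 24 2 / 4 22 14 28 / 6 20 12 30 / 32 10 18 8

Row 4 must total 68; the given cells sum to 60, so (4,4) = 8.
Column 1 must total 68; the given cells sum to 64, so (2,1) = 4.
The remaining cell in column 4 is (1,4) = 68 − 66 = 2.
Using main diagonal: 26 + 22 + 8 + ? → (3,3) = 68 − 56 = 12.
Row 2 needs 68; the known cells sum to 54, so (2,3) = 14.
Row 3: 6 + 12 + 30 + ? = 68, so (3,2) = 20.
Column 2: 22 + 20 + 10 + ? = 68, so (1,2) = 16.
From column 3, 68 − (14 + 12 + 18) gives (1,3) = 24.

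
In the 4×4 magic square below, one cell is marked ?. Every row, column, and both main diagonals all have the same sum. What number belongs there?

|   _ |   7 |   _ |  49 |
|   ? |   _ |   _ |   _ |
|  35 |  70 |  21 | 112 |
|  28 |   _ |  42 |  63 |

77

Row 3 is complete and sums to 238; that is the magic constant.
Row 4 must total 238; the given cells sum to 133, so (4,2) = 105.
Column 2 needs 238; the known cells sum to 182, so (2,2) = 56.
Column 4 must total 238; the given cells sum to 224, so (2,4) = 14.
The remaining cell in main diagonal is (1,1) = 238 − 140 = 98.
The remaining cell in anti-diagonal is (2,3) = 238 − 147 = 91.
Using row 1: 98 + 7 + 49 + ? → (1,3) = 238 − 154 = 84.
From row 2, 238 − (56 + 91 + 14) gives (2,1) = 77.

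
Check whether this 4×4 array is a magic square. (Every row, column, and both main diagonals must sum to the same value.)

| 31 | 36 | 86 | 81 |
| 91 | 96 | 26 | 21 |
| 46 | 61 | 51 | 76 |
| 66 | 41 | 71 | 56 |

Yes

Row 1: 31 + 36 + 86 + 81 = 234.
Row 2: 91 + 96 + 26 + 21 = 234.
Row 3: 46 + 61 + 51 + 76 = 234.
Row 4: 66 + 41 + 71 + 56 = 234.
Column 1: 31 + 91 + 46 + 66 = 234.
Column 2: 36 + 96 + 61 + 41 = 234.
Column 3: 86 + 26 + 51 + 71 = 234.
Column 4: 81 + 21 + 76 + 56 = 234.
Main diagonal: 31 + 96 + 51 + 56 = 234.
Anti-diagonal: 81 + 26 + 61 + 66 = 234.
All lines sum to 234.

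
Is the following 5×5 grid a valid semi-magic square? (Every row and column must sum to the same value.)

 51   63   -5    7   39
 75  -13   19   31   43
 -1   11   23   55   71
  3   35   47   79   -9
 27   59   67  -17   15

Row 1: 51 + 63 + (-5) + 7 + 39 = 155.
Row 2: 75 + (-13) + 19 + 31 + 43 = 155.
Row 3: -1 + 11 + 23 + 55 + 71 = 159.
Row 4: 3 + 35 + 47 + 79 + (-9) = 155.
Row 5: 27 + 59 + 67 + (-17) + 15 = 151.
Column 1: 51 + 75 + (-1) + 3 + 27 = 155.
Column 2: 63 + (-13) + 11 + 35 + 59 = 155.
Column 3: -5 + 19 + 23 + 47 + 67 = 151.
Column 4: 7 + 31 + 55 + 79 + (-17) = 155.
Column 5: 39 + 43 + 71 + (-9) + 15 = 159.

No — column 2 sums to 155 but row 5 sums to 151.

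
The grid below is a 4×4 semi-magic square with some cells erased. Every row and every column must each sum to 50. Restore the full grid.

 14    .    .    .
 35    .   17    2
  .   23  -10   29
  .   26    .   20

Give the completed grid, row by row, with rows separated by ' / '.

Row 2: 35 + 17 + 2 + ? = 50, so (2,2) = -4.
Row 3 must total 50; the given cells sum to 42, so (3,1) = 8.
Column 1 needs 50; the known cells sum to 57, so (4,1) = -7.
From column 2, 50 − (-4 + 23 + 26) gives (1,2) = 5.
From column 4, 50 − (2 + 29 + 20) gives (1,4) = -1.
Row 1: 14 + 5 + (-1) + ? = 50, so (1,3) = 32.
Row 4: -7 + 26 + 20 + ? = 50, so (4,3) = 11.

14 5 32 -1 / 35 -4 17 2 / 8 23 -10 29 / -7 26 11 20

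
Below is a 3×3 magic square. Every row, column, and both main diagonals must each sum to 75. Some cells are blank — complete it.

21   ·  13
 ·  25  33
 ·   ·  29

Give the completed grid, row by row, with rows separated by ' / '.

21 41 13 / 17 25 33 / 37 9 29

Row 1 needs 75; the known cells sum to 34, so (1,2) = 41.
Row 2: 25 + 33 + ? = 75, so (2,1) = 17.
From column 1, 75 − (21 + 17) gives (3,1) = 37.
Column 2 needs 75; the known cells sum to 66, so (3,2) = 9.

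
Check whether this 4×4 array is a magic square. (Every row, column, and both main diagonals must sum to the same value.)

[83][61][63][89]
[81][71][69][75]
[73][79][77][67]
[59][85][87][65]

Row 1: 83 + 61 + 63 + 89 = 296.
Row 2: 81 + 71 + 69 + 75 = 296.
Row 3: 73 + 79 + 77 + 67 = 296.
Row 4: 59 + 85 + 87 + 65 = 296.
Column 1: 83 + 81 + 73 + 59 = 296.
Column 2: 61 + 71 + 79 + 85 = 296.
Column 3: 63 + 69 + 77 + 87 = 296.
Column 4: 89 + 75 + 67 + 65 = 296.
Main diagonal: 83 + 71 + 77 + 65 = 296.
Anti-diagonal: 89 + 69 + 79 + 59 = 296.
All lines sum to 296.

Yes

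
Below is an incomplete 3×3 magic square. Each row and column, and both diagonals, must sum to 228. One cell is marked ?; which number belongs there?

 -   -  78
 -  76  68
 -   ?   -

From row 2, 228 − (76 + 68) gives (2,1) = 84.
Column 3: 78 + 68 + ? = 228, so (3,3) = 82.
Main diagonal: 76 + 82 + ? = 228, so (1,1) = 70.
From anti-diagonal, 228 − (78 + 76) gives (3,1) = 74.
From row 1, 228 − (70 + 78) gives (1,2) = 80.
Row 3: 74 + 82 + ? = 228, so (3,2) = 72.

72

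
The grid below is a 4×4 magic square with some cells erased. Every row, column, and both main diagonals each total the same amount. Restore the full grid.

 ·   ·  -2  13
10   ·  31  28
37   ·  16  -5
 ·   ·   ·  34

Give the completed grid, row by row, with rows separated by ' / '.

19 40 -2 13 / 10 1 31 28 / 37 22 16 -5 / 4 7 25 34

Column 4 is already complete: 13 + 28 + -5 + 34 = 70, so that is the magic constant.
Row 2 needs 70; the known cells sum to 69, so (2,2) = 1.
From row 3, 70 − (37 + 16 + (-5)) gives (3,2) = 22.
Using column 3: -2 + 31 + 16 + ? → (4,3) = 70 − 45 = 25.
Using main diagonal: 1 + 16 + 34 + ? → (1,1) = 70 − 51 = 19.
Anti-diagonal needs 70; the known cells sum to 66, so (4,1) = 4.
Using row 1: 19 + (-2) + 13 + ? → (1,2) = 70 − 30 = 40.
Using row 4: 4 + 25 + 34 + ? → (4,2) = 70 − 63 = 7.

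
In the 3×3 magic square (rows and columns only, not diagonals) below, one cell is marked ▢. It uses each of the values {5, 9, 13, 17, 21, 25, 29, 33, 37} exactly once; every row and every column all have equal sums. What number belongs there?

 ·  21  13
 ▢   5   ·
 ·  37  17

The 9 entries sum to 189, so each line sums to 189/3 = 63.
Row 1 needs 63; the known cells sum to 34, so (1,1) = 29.
Row 3 must total 63; the given cells sum to 54, so (3,1) = 9.
Using column 1: 29 + 9 + ? → (2,1) = 63 − 38 = 25.

25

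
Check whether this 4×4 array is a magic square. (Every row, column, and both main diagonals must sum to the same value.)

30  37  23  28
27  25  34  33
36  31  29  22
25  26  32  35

Row 1: 30 + 37 + 23 + 28 = 118.
Row 2: 27 + 25 + 34 + 33 = 119.
Row 3: 36 + 31 + 29 + 22 = 118.
Row 4: 25 + 26 + 32 + 35 = 118.
Column 1: 30 + 27 + 36 + 25 = 118.
Column 2: 37 + 25 + 31 + 26 = 119.
Column 3: 23 + 34 + 29 + 32 = 118.
Column 4: 28 + 33 + 22 + 35 = 118.
Main diagonal: 30 + 25 + 29 + 35 = 119.
Anti-diagonal: 28 + 34 + 31 + 25 = 118.

No — column 2 sums to 119 but column 3 sums to 118.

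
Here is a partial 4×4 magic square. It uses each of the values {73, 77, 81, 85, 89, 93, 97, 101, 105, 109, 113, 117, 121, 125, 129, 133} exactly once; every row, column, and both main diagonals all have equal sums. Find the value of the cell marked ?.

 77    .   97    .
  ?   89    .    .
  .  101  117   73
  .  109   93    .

133

The 16 entries sum to 1648, so each line sums to 1648/4 = 412.
Row 3 needs 412; the known cells sum to 291, so (3,1) = 121.
Using column 2: 89 + 101 + 109 + ? → (1,2) = 412 − 299 = 113.
From column 3, 412 − (97 + 117 + 93) gives (2,3) = 105.
Main diagonal: 77 + 89 + 117 + ? = 412, so (4,4) = 129.
From row 1, 412 − (77 + 113 + 97) gives (1,4) = 125.
Row 4: 109 + 93 + 129 + ? = 412, so (4,1) = 81.
Using column 1: 77 + 121 + 81 + ? → (2,1) = 412 − 279 = 133.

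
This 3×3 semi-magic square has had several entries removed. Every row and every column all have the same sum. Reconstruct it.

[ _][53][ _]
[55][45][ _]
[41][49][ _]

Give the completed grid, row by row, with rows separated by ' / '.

Column 2 is already complete: 53 + 45 + 49 = 147, so that is the magic constant.
Row 2: 55 + 45 + ? = 147, so (2,3) = 47.
From row 3, 147 − (41 + 49) gives (3,3) = 57.
The remaining cell in column 1 is (1,1) = 147 − 96 = 51.
The remaining cell in column 3 is (1,3) = 147 − 104 = 43.

51 53 43 / 55 45 47 / 41 49 57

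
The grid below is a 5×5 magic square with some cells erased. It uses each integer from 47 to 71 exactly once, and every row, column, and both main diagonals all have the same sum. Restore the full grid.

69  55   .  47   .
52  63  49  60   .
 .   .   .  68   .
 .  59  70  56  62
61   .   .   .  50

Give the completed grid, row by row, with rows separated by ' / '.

The entries are 47 through 71, which sum to 1475, so each line sums to 1475/5 = 295.
Row 2 needs 295; the known cells sum to 224, so (2,5) = 71.
Using row 4: 59 + 70 + 56 + 62 + ? → (4,1) = 295 − 247 = 48.
From column 1, 295 − (69 + 52 + 48 + 61) gives (3,1) = 65.
Column 4 must total 295; the given cells sum to 231, so (5,4) = 64.
Main diagonal: 69 + 63 + 56 + 50 + ? = 295, so (3,3) = 57.
Anti-diagonal needs 295; the known cells sum to 237, so (1,5) = 58.
Using row 1: 69 + 55 + 47 + 58 + ? → (1,3) = 295 − 229 = 66.
Column 3 must total 295; the given cells sum to 242, so (5,3) = 53.
The remaining cell in column 5 is (3,5) = 295 − 241 = 54.
Row 3 must total 295; the given cells sum to 244, so (3,2) = 51.
Row 5: 61 + 53 + 64 + 50 + ? = 295, so (5,2) = 67.

69 55 66 47 58 / 52 63 49 60 71 / 65 51 57 68 54 / 48 59 70 56 62 / 61 67 53 64 50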